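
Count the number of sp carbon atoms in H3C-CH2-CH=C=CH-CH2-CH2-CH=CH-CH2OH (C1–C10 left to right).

C1: sp3
C2: sp3
C3: sp2
C4: sp ✓
C5: sp2
C6: sp3
C7: sp3
C8: sp2
C9: sp2
C10: sp3
C4 → 1 sp carbon.

1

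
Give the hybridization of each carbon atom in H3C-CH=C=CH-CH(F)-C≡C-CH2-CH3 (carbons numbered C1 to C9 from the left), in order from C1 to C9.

C1: 4 σ bonds — 4 electron domains, sp3.
C2 is sp2: 3 σ bonds, plus one π bond, 3 electron-density regions.
C3 (2 σ bonds, plus two π bonds) has steric number 2: sp.
C4 has 3 σ bonds, plus one π bond: steric number 3 → sp2.
C5 — 4 σ bonds. Steric number 4, so sp3.
C6 — 2 σ bonds, plus two π bonds. Steric number 2, so sp.
C7: 2 σ bonds, plus two π bonds — 2 electron domains, sp.
C8 has 4 σ bonds: steric number 4 → sp3.
C9: 4 σ bonds; 4 regions of electron density → sp3.

C1 sp3, C2 sp2, C3 sp, C4 sp2, C5 sp3, C6 sp, C7 sp, C8 sp3, C9 sp3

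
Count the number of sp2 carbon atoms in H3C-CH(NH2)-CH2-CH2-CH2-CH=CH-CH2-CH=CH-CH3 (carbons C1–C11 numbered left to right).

C1: sp3
C2: sp3
C3: sp3
C4: sp3
C5: sp3
C6: sp2 ✓
C7: sp2 ✓
C8: sp3
C9: sp2 ✓
C10: sp2 ✓
C11: sp3
C6, C7, C9, C10 → 4 sp2 carbons.

4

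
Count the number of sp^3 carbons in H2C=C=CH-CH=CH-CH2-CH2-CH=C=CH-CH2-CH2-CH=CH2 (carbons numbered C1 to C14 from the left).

C1: sp2
C2: sp
C3: sp2
C4: sp2
C5: sp2
C6: sp3 ✓
C7: sp3 ✓
C8: sp2
C9: sp
C10: sp2
C11: sp3 ✓
C12: sp3 ✓
C13: sp2
C14: sp2
C6, C7, C11, C12 → 4 sp3 carbons.

4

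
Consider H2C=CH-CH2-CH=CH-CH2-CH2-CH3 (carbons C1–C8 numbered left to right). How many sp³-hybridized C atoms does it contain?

4

C1: sp2
C2: sp2
C3: sp3 ✓
C4: sp2
C5: sp2
C6: sp3 ✓
C7: sp3 ✓
C8: sp3 ✓
C3, C6, C7, C8 → 4 sp3 carbons.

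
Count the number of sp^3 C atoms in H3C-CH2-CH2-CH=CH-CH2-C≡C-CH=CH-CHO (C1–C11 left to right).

C1: sp3 ✓
C2: sp3 ✓
C3: sp3 ✓
C4: sp2
C5: sp2
C6: sp3 ✓
C7: sp
C8: sp
C9: sp2
C10: sp2
C11: sp2
C1, C2, C3, C6 → 4 sp3 carbons.

4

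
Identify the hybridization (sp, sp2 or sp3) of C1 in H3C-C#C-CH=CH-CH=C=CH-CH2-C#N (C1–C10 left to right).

sp^3

C1: 4 σ bonds; 4 regions of electron density → sp3.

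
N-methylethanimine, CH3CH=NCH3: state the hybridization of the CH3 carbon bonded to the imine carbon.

The CH3 carbon bonded to the imine carbon: 4 σ bonds; 4 regions of electron density → sp3.

sp3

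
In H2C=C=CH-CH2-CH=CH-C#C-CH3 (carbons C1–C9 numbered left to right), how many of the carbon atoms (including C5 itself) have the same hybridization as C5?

4

C5 is sp2 (one π bond).
C1: sp2 ✓
C2: sp
C3: sp2 ✓
C4: sp3
C5: sp2 ✓
C6: sp2 ✓
C7: sp
C8: sp
C9: sp3
4 carbons are sp2.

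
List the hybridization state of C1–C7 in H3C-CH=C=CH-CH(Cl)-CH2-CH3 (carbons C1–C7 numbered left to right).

C1 has 4 σ bonds: steric number 4 → sp3.
C2 — 3 σ bonds, plus one π bond. Steric number 3, so sp2.
C3: 2 σ bonds, plus two π bonds; 2 regions of electron density → sp.
C4 — 3 σ bonds, plus one π bond. Steric number 3, so sp2.
C5 (4 σ bonds) has steric number 4: sp3.
C6: 4 σ bonds — 4 electron domains, sp3.
C7 is sp3: 4 σ bonds, 4 electron-density regions.

C1 sp3, C2 sp2, C3 sp, C4 sp2, C5 sp3, C6 sp3, C7 sp3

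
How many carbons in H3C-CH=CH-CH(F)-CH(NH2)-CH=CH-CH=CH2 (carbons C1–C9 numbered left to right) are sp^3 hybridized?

3

C1: sp3 ✓
C2: sp2
C3: sp2
C4: sp3 ✓
C5: sp3 ✓
C6: sp2
C7: sp2
C8: sp2
C9: sp2
C1, C4, C5 → 3 sp3 carbons.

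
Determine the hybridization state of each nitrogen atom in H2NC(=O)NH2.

sp2

Both N lone pairs are conjugated with the C=O; planar sp2.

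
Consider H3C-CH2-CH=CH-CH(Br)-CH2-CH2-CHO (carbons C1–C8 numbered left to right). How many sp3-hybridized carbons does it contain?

5

C1: sp3 ✓
C2: sp3 ✓
C3: sp2
C4: sp2
C5: sp3 ✓
C6: sp3 ✓
C7: sp3 ✓
C8: sp2
C1, C2, C5, C6, C7 → 5 sp3 carbons.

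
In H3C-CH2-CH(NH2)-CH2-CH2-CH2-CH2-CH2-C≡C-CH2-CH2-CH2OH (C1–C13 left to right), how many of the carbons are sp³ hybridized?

C1: sp3 ✓
C2: sp3 ✓
C3: sp3 ✓
C4: sp3 ✓
C5: sp3 ✓
C6: sp3 ✓
C7: sp3 ✓
C8: sp3 ✓
C9: sp
C10: sp
C11: sp3 ✓
C12: sp3 ✓
C13: sp3 ✓
C1, C2, C3, C4, C5, C6, C7, C8, C11, C12, C13 → 11 sp3 carbons.

11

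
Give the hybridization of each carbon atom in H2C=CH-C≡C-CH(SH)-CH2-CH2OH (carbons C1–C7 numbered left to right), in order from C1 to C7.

C1 sp2, C2 sp2, C3 sp, C4 sp, C5 sp3, C6 sp3, C7 sp3

C1 has 3 σ bonds, plus one π bond: steric number 3 → sp2.
C2: 3 σ bonds, plus one π bond — 3 electron domains, sp2.
C3: 2 σ bonds, plus two π bonds; 2 regions of electron density → sp.
C4 carries 2 σ bonds, plus two π bonds, giving a steric number of 2, so it is sp.
C5: 4 σ bonds; 4 regions of electron density → sp3.
C6 has 4 σ bonds: steric number 4 → sp3.
C7 carries 4 σ bonds, giving a steric number of 4, so it is sp3.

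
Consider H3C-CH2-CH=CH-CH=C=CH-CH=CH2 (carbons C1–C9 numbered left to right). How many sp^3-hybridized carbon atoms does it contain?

2

C1: sp3 ✓
C2: sp3 ✓
C3: sp2
C4: sp2
C5: sp2
C6: sp
C7: sp2
C8: sp2
C9: sp2
C1, C2 → 2 sp3 carbons.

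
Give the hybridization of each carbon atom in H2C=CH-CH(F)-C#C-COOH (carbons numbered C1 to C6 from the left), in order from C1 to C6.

C1 sp2, C2 sp2, C3 sp3, C4 sp, C5 sp, C6 sp2

C1 (3 σ bonds, plus one π bond) has steric number 3: sp2.
C2: 3 σ bonds, plus one π bond — 3 electron domains, sp2.
C3 is sp3: 4 σ bonds, 4 electron-density regions.
C4: 2 σ bonds, plus two π bonds; 2 regions of electron density → sp.
C5 (2 σ bonds, plus two π bonds) has steric number 2: sp.
C6 is sp2: 3 σ bonds, plus one π bond, 3 electron-density regions.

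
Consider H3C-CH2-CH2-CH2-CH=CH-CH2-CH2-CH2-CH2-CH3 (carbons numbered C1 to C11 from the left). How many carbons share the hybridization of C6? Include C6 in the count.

C6 is sp2 (one π bond).
C1: sp3
C2: sp3
C3: sp3
C4: sp3
C5: sp2 ✓
C6: sp2 ✓
C7: sp3
C8: sp3
C9: sp3
C10: sp3
C11: sp3
2 carbons are sp2.

2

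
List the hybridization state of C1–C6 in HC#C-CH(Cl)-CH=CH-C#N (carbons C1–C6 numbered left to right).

C1 sp, C2 sp, C3 sp3, C4 sp2, C5 sp2, C6 sp

C1 (2 σ bonds, plus two π bonds) has steric number 2: sp.
C2 (2 σ bonds, plus two π bonds) has steric number 2: sp.
C3: 4 σ bonds — 4 electron domains, sp3.
C4 (3 σ bonds, plus one π bond) has steric number 3: sp2.
C5 carries 3 σ bonds, plus one π bond, giving a steric number of 3, so it is sp2.
C6 is sp: 2 σ bonds, plus two π bonds, 2 electron-density regions.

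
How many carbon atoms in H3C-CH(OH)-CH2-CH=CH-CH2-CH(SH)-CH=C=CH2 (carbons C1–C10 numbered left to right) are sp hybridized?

1

C1: sp3
C2: sp3
C3: sp3
C4: sp2
C5: sp2
C6: sp3
C7: sp3
C8: sp2
C9: sp ✓
C10: sp2
C9 → 1 sp carbon.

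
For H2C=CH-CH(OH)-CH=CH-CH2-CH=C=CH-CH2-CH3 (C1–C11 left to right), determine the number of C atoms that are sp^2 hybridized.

C1: sp2 ✓
C2: sp2 ✓
C3: sp3
C4: sp2 ✓
C5: sp2 ✓
C6: sp3
C7: sp2 ✓
C8: sp
C9: sp2 ✓
C10: sp3
C11: sp3
C1, C2, C4, C5, C7, C9 → 6 sp2 carbons.

6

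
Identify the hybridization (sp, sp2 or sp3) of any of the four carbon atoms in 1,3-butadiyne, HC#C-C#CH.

Every carbon is part of a C≡C triple bond: two σ regions → sp.

sp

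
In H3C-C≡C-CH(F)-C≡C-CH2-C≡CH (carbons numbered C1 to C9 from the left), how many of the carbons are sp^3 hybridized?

3

C1: sp3 ✓
C2: sp
C3: sp
C4: sp3 ✓
C5: sp
C6: sp
C7: sp3 ✓
C8: sp
C9: sp
C1, C4, C7 → 3 sp3 carbons.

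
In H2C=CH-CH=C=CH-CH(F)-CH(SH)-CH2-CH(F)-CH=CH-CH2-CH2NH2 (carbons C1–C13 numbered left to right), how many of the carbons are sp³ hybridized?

6

C1: sp2
C2: sp2
C3: sp2
C4: sp
C5: sp2
C6: sp3 ✓
C7: sp3 ✓
C8: sp3 ✓
C9: sp3 ✓
C10: sp2
C11: sp2
C12: sp3 ✓
C13: sp3 ✓
C6, C7, C8, C9, C12, C13 → 6 sp3 carbons.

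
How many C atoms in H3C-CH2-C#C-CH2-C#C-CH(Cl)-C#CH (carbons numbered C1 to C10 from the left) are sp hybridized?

6

C1: sp3
C2: sp3
C3: sp ✓
C4: sp ✓
C5: sp3
C6: sp ✓
C7: sp ✓
C8: sp3
C9: sp ✓
C10: sp ✓
C3, C4, C6, C7, C9, C10 → 6 sp carbons.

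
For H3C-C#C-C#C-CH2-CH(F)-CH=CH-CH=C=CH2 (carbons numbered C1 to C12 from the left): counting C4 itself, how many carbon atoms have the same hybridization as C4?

C4 is sp (two π bonds).
C1: sp3
C2: sp ✓
C3: sp ✓
C4: sp ✓
C5: sp ✓
C6: sp3
C7: sp3
C8: sp2
C9: sp2
C10: sp2
C11: sp ✓
C12: sp2
5 carbons are sp.

5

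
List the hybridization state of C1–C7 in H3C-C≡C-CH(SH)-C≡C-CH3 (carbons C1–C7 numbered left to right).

C1 carries 4 σ bonds, giving a steric number of 4, so it is sp3.
C2: 2 σ bonds, plus two π bonds — 2 electron domains, sp.
C3 is sp: 2 σ bonds, plus two π bonds, 2 electron-density regions.
C4 is sp3: 4 σ bonds, 4 electron-density regions.
C5 carries 2 σ bonds, plus two π bonds, giving a steric number of 2, so it is sp.
C6 is sp: 2 σ bonds, plus two π bonds, 2 electron-density regions.
C7 carries 4 σ bonds, giving a steric number of 4, so it is sp3.

C1 sp3, C2 sp, C3 sp, C4 sp3, C5 sp, C6 sp, C7 sp3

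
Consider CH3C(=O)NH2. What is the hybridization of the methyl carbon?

sp3

The methyl carbon (4 σ bonds) has steric number 4: sp3.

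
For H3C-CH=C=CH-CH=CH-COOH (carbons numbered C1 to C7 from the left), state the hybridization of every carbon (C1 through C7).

C1 sp3, C2 sp2, C3 sp, C4 sp2, C5 sp2, C6 sp2, C7 sp2

C1: 4 σ bonds; 4 regions of electron density → sp3.
C2 has 3 σ bonds, plus one π bond: steric number 3 → sp2.
C3 — 2 σ bonds, plus two π bonds. Steric number 2, so sp.
C4 (3 σ bonds, plus one π bond) has steric number 3: sp2.
C5 — 3 σ bonds, plus one π bond. Steric number 3, so sp2.
C6 carries 3 σ bonds, plus one π bond, giving a steric number of 3, so it is sp2.
C7: 3 σ bonds, plus one π bond — 3 electron domains, sp2.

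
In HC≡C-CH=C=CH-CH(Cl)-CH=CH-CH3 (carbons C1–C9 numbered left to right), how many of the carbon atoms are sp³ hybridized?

C1: sp
C2: sp
C3: sp2
C4: sp
C5: sp2
C6: sp3 ✓
C7: sp2
C8: sp2
C9: sp3 ✓
C6, C9 → 2 sp3 carbons.

2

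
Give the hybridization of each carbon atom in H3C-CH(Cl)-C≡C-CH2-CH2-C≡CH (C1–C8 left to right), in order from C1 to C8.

C1 carries 4 σ bonds, giving a steric number of 4, so it is sp3.
C2 (4 σ bonds) has steric number 4: sp3.
C3 — 2 σ bonds, plus two π bonds. Steric number 2, so sp.
C4: 2 σ bonds, plus two π bonds; 2 regions of electron density → sp.
C5 has 4 σ bonds: steric number 4 → sp3.
C6 carries 4 σ bonds, giving a steric number of 4, so it is sp3.
C7: 2 σ bonds, plus two π bonds; 2 regions of electron density → sp.
C8 has 2 σ bonds, plus two π bonds: steric number 2 → sp.

C1 sp3, C2 sp3, C3 sp, C4 sp, C5 sp3, C6 sp3, C7 sp, C8 sp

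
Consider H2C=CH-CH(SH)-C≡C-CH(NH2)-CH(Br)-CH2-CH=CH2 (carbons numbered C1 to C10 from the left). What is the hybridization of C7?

sp^3

C7 — 4 σ bonds. Steric number 4, so sp3.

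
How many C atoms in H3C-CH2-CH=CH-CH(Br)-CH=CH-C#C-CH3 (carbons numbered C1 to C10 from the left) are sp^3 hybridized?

4

C1: sp3 ✓
C2: sp3 ✓
C3: sp2
C4: sp2
C5: sp3 ✓
C6: sp2
C7: sp2
C8: sp
C9: sp
C10: sp3 ✓
C1, C2, C5, C10 → 4 sp3 carbons.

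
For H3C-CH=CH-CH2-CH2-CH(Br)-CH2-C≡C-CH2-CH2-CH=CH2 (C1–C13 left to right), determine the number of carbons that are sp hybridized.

C1: sp3
C2: sp2
C3: sp2
C4: sp3
C5: sp3
C6: sp3
C7: sp3
C8: sp ✓
C9: sp ✓
C10: sp3
C11: sp3
C12: sp2
C13: sp2
C8, C9 → 2 sp carbons.

2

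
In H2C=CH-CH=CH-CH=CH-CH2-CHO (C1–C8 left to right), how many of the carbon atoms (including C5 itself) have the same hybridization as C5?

7

C5 is sp2 (one π bond).
C1: sp2 ✓
C2: sp2 ✓
C3: sp2 ✓
C4: sp2 ✓
C5: sp2 ✓
C6: sp2 ✓
C7: sp3
C8: sp2 ✓
7 carbons are sp2.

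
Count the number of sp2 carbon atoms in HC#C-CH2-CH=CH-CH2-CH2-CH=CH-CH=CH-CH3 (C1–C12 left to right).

6

C1: sp
C2: sp
C3: sp3
C4: sp2 ✓
C5: sp2 ✓
C6: sp3
C7: sp3
C8: sp2 ✓
C9: sp2 ✓
C10: sp2 ✓
C11: sp2 ✓
C12: sp3
C4, C5, C8, C9, C10, C11 → 6 sp2 carbons.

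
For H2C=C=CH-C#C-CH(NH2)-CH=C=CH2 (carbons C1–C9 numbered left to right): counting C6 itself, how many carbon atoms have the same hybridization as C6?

1

C6 is sp3 (only σ bonds).
C1: sp2
C2: sp
C3: sp2
C4: sp
C5: sp
C6: sp3 ✓
C7: sp2
C8: sp
C9: sp2
1 carbon is sp3.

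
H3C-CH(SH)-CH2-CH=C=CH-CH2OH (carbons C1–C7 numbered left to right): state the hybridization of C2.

C2: 4 σ bonds; 4 regions of electron density → sp3.

sp3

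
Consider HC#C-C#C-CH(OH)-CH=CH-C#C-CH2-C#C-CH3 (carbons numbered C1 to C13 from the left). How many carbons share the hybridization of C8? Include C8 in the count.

8

C8 is sp (two π bonds).
C1: sp ✓
C2: sp ✓
C3: sp ✓
C4: sp ✓
C5: sp3
C6: sp2
C7: sp2
C8: sp ✓
C9: sp ✓
C10: sp3
C11: sp ✓
C12: sp ✓
C13: sp3
8 carbons are sp.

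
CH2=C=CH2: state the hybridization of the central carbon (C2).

Two σ bonds and two π bonds (one to each neighbour) → sp.

sp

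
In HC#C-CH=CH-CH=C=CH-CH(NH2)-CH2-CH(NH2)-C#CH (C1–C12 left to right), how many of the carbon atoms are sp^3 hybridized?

3

C1: sp
C2: sp
C3: sp2
C4: sp2
C5: sp2
C6: sp
C7: sp2
C8: sp3 ✓
C9: sp3 ✓
C10: sp3 ✓
C11: sp
C12: sp
C8, C9, C10 → 3 sp3 carbons.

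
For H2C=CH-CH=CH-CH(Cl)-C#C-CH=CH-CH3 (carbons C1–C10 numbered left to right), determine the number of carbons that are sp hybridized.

2

C1: sp2
C2: sp2
C3: sp2
C4: sp2
C5: sp3
C6: sp ✓
C7: sp ✓
C8: sp2
C9: sp2
C10: sp3
C6, C7 → 2 sp carbons.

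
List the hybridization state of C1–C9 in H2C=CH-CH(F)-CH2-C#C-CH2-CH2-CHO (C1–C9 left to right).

C1 — 3 σ bonds, plus one π bond. Steric number 3, so sp2.
C2 carries 3 σ bonds, plus one π bond, giving a steric number of 3, so it is sp2.
C3: 4 σ bonds — 4 electron domains, sp3.
C4 (4 σ bonds) has steric number 4: sp3.
C5 — 2 σ bonds, plus two π bonds. Steric number 2, so sp.
C6 has 2 σ bonds, plus two π bonds: steric number 2 → sp.
C7 is sp3: 4 σ bonds, 4 electron-density regions.
C8: 4 σ bonds — 4 electron domains, sp3.
C9 (3 σ bonds, plus one π bond) has steric number 3: sp2.

C1 sp2, C2 sp2, C3 sp3, C4 sp3, C5 sp, C6 sp, C7 sp3, C8 sp3, C9 sp2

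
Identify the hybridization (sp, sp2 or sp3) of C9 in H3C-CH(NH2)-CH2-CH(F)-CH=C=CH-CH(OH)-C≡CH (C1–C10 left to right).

sp

C9 is sp: 2 σ bonds, plus two π bonds, 2 electron-density regions.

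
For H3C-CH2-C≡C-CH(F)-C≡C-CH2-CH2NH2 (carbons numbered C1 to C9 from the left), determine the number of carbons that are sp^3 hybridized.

C1: sp3 ✓
C2: sp3 ✓
C3: sp
C4: sp
C5: sp3 ✓
C6: sp
C7: sp
C8: sp3 ✓
C9: sp3 ✓
C1, C2, C5, C8, C9 → 5 sp3 carbons.

5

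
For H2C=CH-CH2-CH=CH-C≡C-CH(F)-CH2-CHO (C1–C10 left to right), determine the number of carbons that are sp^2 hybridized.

C1: sp2 ✓
C2: sp2 ✓
C3: sp3
C4: sp2 ✓
C5: sp2 ✓
C6: sp
C7: sp
C8: sp3
C9: sp3
C10: sp2 ✓
C1, C2, C4, C5, C10 → 5 sp2 carbons.

5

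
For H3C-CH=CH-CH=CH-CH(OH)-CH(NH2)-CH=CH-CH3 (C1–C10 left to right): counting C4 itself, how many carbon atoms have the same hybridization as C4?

6

C4 is sp2 (one π bond).
C1: sp3
C2: sp2 ✓
C3: sp2 ✓
C4: sp2 ✓
C5: sp2 ✓
C6: sp3
C7: sp3
C8: sp2 ✓
C9: sp2 ✓
C10: sp3
6 carbons are sp2.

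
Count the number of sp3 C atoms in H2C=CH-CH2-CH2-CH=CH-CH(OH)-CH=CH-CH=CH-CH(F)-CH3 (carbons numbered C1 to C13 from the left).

C1: sp2
C2: sp2
C3: sp3 ✓
C4: sp3 ✓
C5: sp2
C6: sp2
C7: sp3 ✓
C8: sp2
C9: sp2
C10: sp2
C11: sp2
C12: sp3 ✓
C13: sp3 ✓
C3, C4, C7, C12, C13 → 5 sp3 carbons.

5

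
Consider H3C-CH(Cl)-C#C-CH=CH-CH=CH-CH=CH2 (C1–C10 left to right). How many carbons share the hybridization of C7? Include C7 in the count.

6

C7 is sp2 (one π bond).
C1: sp3
C2: sp3
C3: sp
C4: sp
C5: sp2 ✓
C6: sp2 ✓
C7: sp2 ✓
C8: sp2 ✓
C9: sp2 ✓
C10: sp2 ✓
6 carbons are sp2.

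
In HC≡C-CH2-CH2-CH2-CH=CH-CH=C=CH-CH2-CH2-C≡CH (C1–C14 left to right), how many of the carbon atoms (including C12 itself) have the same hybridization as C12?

5

C12 is sp3 (only σ bonds).
C1: sp
C2: sp
C3: sp3 ✓
C4: sp3 ✓
C5: sp3 ✓
C6: sp2
C7: sp2
C8: sp2
C9: sp
C10: sp2
C11: sp3 ✓
C12: sp3 ✓
C13: sp
C14: sp
5 carbons are sp3.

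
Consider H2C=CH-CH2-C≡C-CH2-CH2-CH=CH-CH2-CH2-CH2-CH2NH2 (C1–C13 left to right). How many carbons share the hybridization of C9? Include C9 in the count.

4

C9 is sp2 (one π bond).
C1: sp2 ✓
C2: sp2 ✓
C3: sp3
C4: sp
C5: sp
C6: sp3
C7: sp3
C8: sp2 ✓
C9: sp2 ✓
C10: sp3
C11: sp3
C12: sp3
C13: sp3
4 carbons are sp2.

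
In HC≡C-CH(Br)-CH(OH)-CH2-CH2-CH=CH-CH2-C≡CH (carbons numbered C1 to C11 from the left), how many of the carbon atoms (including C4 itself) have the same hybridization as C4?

C4 is sp3 (only σ bonds).
C1: sp
C2: sp
C3: sp3 ✓
C4: sp3 ✓
C5: sp3 ✓
C6: sp3 ✓
C7: sp2
C8: sp2
C9: sp3 ✓
C10: sp
C11: sp
5 carbons are sp3.

5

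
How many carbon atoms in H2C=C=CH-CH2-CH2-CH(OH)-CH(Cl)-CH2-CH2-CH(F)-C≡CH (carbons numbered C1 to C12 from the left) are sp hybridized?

C1: sp2
C2: sp ✓
C3: sp2
C4: sp3
C5: sp3
C6: sp3
C7: sp3
C8: sp3
C9: sp3
C10: sp3
C11: sp ✓
C12: sp ✓
C2, C11, C12 → 3 sp carbons.

3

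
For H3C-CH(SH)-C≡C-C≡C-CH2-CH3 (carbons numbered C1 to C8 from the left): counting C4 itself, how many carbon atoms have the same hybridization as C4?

C4 is sp (two π bonds).
C1: sp3
C2: sp3
C3: sp ✓
C4: sp ✓
C5: sp ✓
C6: sp ✓
C7: sp3
C8: sp3
4 carbons are sp.

4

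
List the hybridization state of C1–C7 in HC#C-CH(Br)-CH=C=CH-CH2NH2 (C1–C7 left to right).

C1 is sp: 2 σ bonds, plus two π bonds, 2 electron-density regions.
C2 — 2 σ bonds, plus two π bonds. Steric number 2, so sp.
C3 has 4 σ bonds: steric number 4 → sp3.
C4 has 3 σ bonds, plus one π bond: steric number 3 → sp2.
C5 has 2 σ bonds, plus two π bonds: steric number 2 → sp.
C6 (3 σ bonds, plus one π bond) has steric number 3: sp2.
C7 is sp3: 4 σ bonds, 4 electron-density regions.

C1 sp, C2 sp, C3 sp3, C4 sp2, C5 sp, C6 sp2, C7 sp3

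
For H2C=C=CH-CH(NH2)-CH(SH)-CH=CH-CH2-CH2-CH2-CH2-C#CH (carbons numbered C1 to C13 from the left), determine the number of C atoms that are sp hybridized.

C1: sp2
C2: sp ✓
C3: sp2
C4: sp3
C5: sp3
C6: sp2
C7: sp2
C8: sp3
C9: sp3
C10: sp3
C11: sp3
C12: sp ✓
C13: sp ✓
C2, C12, C13 → 3 sp carbons.

3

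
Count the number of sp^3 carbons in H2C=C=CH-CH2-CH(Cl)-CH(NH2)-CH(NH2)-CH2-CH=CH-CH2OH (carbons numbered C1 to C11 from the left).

C1: sp2
C2: sp
C3: sp2
C4: sp3 ✓
C5: sp3 ✓
C6: sp3 ✓
C7: sp3 ✓
C8: sp3 ✓
C9: sp2
C10: sp2
C11: sp3 ✓
C4, C5, C6, C7, C8, C11 → 6 sp3 carbons.

6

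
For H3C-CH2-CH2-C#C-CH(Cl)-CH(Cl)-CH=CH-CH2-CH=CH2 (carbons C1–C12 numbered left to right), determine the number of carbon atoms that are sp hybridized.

2

C1: sp3
C2: sp3
C3: sp3
C4: sp ✓
C5: sp ✓
C6: sp3
C7: sp3
C8: sp2
C9: sp2
C10: sp3
C11: sp2
C12: sp2
C4, C5 → 2 sp carbons.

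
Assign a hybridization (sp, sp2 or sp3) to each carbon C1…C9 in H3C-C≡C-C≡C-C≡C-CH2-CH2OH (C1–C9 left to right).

C1 sp3, C2 sp, C3 sp, C4 sp, C5 sp, C6 sp, C7 sp, C8 sp3, C9 sp3

C1: 4 σ bonds; 4 regions of electron density → sp3.
C2 has 2 σ bonds, plus two π bonds: steric number 2 → sp.
C3: 2 σ bonds, plus two π bonds — 2 electron domains, sp.
C4: 2 σ bonds, plus two π bonds — 2 electron domains, sp.
C5 has 2 σ bonds, plus two π bonds: steric number 2 → sp.
C6 carries 2 σ bonds, plus two π bonds, giving a steric number of 2, so it is sp.
C7 (2 σ bonds, plus two π bonds) has steric number 2: sp.
C8: 4 σ bonds — 4 electron domains, sp3.
C9 (4 σ bonds) has steric number 4: sp3.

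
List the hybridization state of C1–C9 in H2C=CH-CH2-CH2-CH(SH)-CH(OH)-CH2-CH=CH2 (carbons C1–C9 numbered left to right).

C1 sp2, C2 sp2, C3 sp3, C4 sp3, C5 sp3, C6 sp3, C7 sp3, C8 sp2, C9 sp2

C1: 3 σ bonds, plus one π bond; 3 regions of electron density → sp2.
C2 has 3 σ bonds, plus one π bond: steric number 3 → sp2.
C3 — 4 σ bonds. Steric number 4, so sp3.
C4 — 4 σ bonds. Steric number 4, so sp3.
C5 has 4 σ bonds: steric number 4 → sp3.
C6 — 4 σ bonds. Steric number 4, so sp3.
C7 has 4 σ bonds: steric number 4 → sp3.
C8 — 3 σ bonds, plus one π bond. Steric number 3, so sp2.
C9 has 3 σ bonds, plus one π bond: steric number 3 → sp2.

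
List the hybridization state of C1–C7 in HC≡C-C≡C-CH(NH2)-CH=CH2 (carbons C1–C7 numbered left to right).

C1: 2 σ bonds, plus two π bonds; 2 regions of electron density → sp.
C2: 2 σ bonds, plus two π bonds; 2 regions of electron density → sp.
C3: 2 σ bonds, plus two π bonds — 2 electron domains, sp.
C4 has 2 σ bonds, plus two π bonds: steric number 2 → sp.
C5 carries 4 σ bonds, giving a steric number of 4, so it is sp3.
C6: 3 σ bonds, plus one π bond — 3 electron domains, sp2.
C7 is sp2: 3 σ bonds, plus one π bond, 3 electron-density regions.

C1 sp, C2 sp, C3 sp, C4 sp, C5 sp3, C6 sp2, C7 sp2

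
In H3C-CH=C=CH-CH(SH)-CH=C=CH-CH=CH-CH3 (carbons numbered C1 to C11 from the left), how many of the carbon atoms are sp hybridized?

2

C1: sp3
C2: sp2
C3: sp ✓
C4: sp2
C5: sp3
C6: sp2
C7: sp ✓
C8: sp2
C9: sp2
C10: sp2
C11: sp3
C3, C7 → 2 sp carbons.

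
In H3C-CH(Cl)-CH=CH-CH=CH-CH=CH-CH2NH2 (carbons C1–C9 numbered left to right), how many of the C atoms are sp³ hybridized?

3

C1: sp3 ✓
C2: sp3 ✓
C3: sp2
C4: sp2
C5: sp2
C6: sp2
C7: sp2
C8: sp2
C9: sp3 ✓
C1, C2, C9 → 3 sp3 carbons.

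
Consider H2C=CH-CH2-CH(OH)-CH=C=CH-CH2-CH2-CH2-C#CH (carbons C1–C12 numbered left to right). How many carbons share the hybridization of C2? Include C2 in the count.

4

C2 is sp2 (one π bond).
C1: sp2 ✓
C2: sp2 ✓
C3: sp3
C4: sp3
C5: sp2 ✓
C6: sp
C7: sp2 ✓
C8: sp3
C9: sp3
C10: sp3
C11: sp
C12: sp
4 carbons are sp2.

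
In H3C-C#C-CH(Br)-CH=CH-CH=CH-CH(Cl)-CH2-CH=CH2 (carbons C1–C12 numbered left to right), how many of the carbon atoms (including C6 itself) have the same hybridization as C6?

6

C6 is sp2 (one π bond).
C1: sp3
C2: sp
C3: sp
C4: sp3
C5: sp2 ✓
C6: sp2 ✓
C7: sp2 ✓
C8: sp2 ✓
C9: sp3
C10: sp3
C11: sp2 ✓
C12: sp2 ✓
6 carbons are sp2.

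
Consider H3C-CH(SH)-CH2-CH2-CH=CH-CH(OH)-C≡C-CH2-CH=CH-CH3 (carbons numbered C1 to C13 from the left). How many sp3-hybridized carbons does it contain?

7

C1: sp3 ✓
C2: sp3 ✓
C3: sp3 ✓
C4: sp3 ✓
C5: sp2
C6: sp2
C7: sp3 ✓
C8: sp
C9: sp
C10: sp3 ✓
C11: sp2
C12: sp2
C13: sp3 ✓
C1, C2, C3, C4, C7, C10, C13 → 7 sp3 carbons.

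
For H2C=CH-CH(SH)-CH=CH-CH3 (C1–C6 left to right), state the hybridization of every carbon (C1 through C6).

C1 sp2, C2 sp2, C3 sp3, C4 sp2, C5 sp2, C6 sp3

C1 carries 3 σ bonds, plus one π bond, giving a steric number of 3, so it is sp2.
C2 (3 σ bonds, plus one π bond) has steric number 3: sp2.
C3 carries 4 σ bonds, giving a steric number of 4, so it is sp3.
C4 — 3 σ bonds, plus one π bond. Steric number 3, so sp2.
C5: 3 σ bonds, plus one π bond — 3 electron domains, sp2.
C6 carries 4 σ bonds, giving a steric number of 4, so it is sp3.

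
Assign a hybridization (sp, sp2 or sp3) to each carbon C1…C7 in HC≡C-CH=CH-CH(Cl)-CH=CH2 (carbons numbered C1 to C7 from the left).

C1 is sp: 2 σ bonds, plus two π bonds, 2 electron-density regions.
C2 — 2 σ bonds, plus two π bonds. Steric number 2, so sp.
C3 is sp2: 3 σ bonds, plus one π bond, 3 electron-density regions.
C4 has 3 σ bonds, plus one π bond: steric number 3 → sp2.
C5 is sp3: 4 σ bonds, 4 electron-density regions.
C6 — 3 σ bonds, plus one π bond. Steric number 3, so sp2.
C7: 3 σ bonds, plus one π bond — 3 electron domains, sp2.

C1 sp, C2 sp, C3 sp2, C4 sp2, C5 sp3, C6 sp2, C7 sp2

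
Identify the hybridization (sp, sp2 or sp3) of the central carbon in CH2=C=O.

sp

The central carbon — 2 σ bonds, plus two π bonds. Steric number 2, so sp.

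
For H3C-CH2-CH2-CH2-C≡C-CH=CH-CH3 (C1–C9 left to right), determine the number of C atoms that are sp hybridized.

C1: sp3
C2: sp3
C3: sp3
C4: sp3
C5: sp ✓
C6: sp ✓
C7: sp2
C8: sp2
C9: sp3
C5, C6 → 2 sp carbons.

2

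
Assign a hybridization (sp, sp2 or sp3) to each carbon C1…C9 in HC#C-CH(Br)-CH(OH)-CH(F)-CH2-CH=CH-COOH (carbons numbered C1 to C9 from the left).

C1 (2 σ bonds, plus two π bonds) has steric number 2: sp.
C2 has 2 σ bonds, plus two π bonds: steric number 2 → sp.
C3 is sp3: 4 σ bonds, 4 electron-density regions.
C4 (4 σ bonds) has steric number 4: sp3.
C5: 4 σ bonds; 4 regions of electron density → sp3.
C6 has 4 σ bonds: steric number 4 → sp3.
C7 is sp2: 3 σ bonds, plus one π bond, 3 electron-density regions.
C8 (3 σ bonds, plus one π bond) has steric number 3: sp2.
C9 is sp2: 3 σ bonds, plus one π bond, 3 electron-density regions.

C1 sp, C2 sp, C3 sp3, C4 sp3, C5 sp3, C6 sp3, C7 sp2, C8 sp2, C9 sp2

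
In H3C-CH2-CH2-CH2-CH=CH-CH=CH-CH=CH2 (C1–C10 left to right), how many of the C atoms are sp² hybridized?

6

C1: sp3
C2: sp3
C3: sp3
C4: sp3
C5: sp2 ✓
C6: sp2 ✓
C7: sp2 ✓
C8: sp2 ✓
C9: sp2 ✓
C10: sp2 ✓
C5, C6, C7, C8, C9, C10 → 6 sp2 carbons.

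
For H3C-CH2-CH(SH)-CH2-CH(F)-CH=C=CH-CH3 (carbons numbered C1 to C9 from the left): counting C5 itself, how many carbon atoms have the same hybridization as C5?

6

C5 is sp3 (only σ bonds).
C1: sp3 ✓
C2: sp3 ✓
C3: sp3 ✓
C4: sp3 ✓
C5: sp3 ✓
C6: sp2
C7: sp
C8: sp2
C9: sp3 ✓
6 carbons are sp3.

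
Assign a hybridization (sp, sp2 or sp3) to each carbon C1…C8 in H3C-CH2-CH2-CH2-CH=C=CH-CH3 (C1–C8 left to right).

C1 sp3, C2 sp3, C3 sp3, C4 sp3, C5 sp2, C6 sp, C7 sp2, C8 sp3

C1 (4 σ bonds) has steric number 4: sp3.
C2 carries 4 σ bonds, giving a steric number of 4, so it is sp3.
C3 is sp3: 4 σ bonds, 4 electron-density regions.
C4: 4 σ bonds; 4 regions of electron density → sp3.
C5 (3 σ bonds, plus one π bond) has steric number 3: sp2.
C6 — 2 σ bonds, plus two π bonds. Steric number 2, so sp.
C7: 3 σ bonds, plus one π bond; 3 regions of electron density → sp2.
C8: 4 σ bonds; 4 regions of electron density → sp3.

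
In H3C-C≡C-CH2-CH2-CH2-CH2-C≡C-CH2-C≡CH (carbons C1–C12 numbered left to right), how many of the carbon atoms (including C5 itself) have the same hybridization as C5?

6

C5 is sp3 (only σ bonds).
C1: sp3 ✓
C2: sp
C3: sp
C4: sp3 ✓
C5: sp3 ✓
C6: sp3 ✓
C7: sp3 ✓
C8: sp
C9: sp
C10: sp3 ✓
C11: sp
C12: sp
6 carbons are sp3.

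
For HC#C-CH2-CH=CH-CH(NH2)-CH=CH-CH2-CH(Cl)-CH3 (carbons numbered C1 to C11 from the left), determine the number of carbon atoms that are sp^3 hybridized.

5

C1: sp
C2: sp
C3: sp3 ✓
C4: sp2
C5: sp2
C6: sp3 ✓
C7: sp2
C8: sp2
C9: sp3 ✓
C10: sp3 ✓
C11: sp3 ✓
C3, C6, C9, C10, C11 → 5 sp3 carbons.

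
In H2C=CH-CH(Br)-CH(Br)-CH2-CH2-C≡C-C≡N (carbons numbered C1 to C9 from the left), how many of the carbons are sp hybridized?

C1: sp2
C2: sp2
C3: sp3
C4: sp3
C5: sp3
C6: sp3
C7: sp ✓
C8: sp ✓
C9: sp ✓
C7, C8, C9 → 3 sp carbons.

3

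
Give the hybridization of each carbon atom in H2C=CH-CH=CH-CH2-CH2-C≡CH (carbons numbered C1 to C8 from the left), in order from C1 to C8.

C1 sp2, C2 sp2, C3 sp2, C4 sp2, C5 sp3, C6 sp3, C7 sp, C8 sp

C1 is sp2: 3 σ bonds, plus one π bond, 3 electron-density regions.
C2 is sp2: 3 σ bonds, plus one π bond, 3 electron-density regions.
C3 carries 3 σ bonds, plus one π bond, giving a steric number of 3, so it is sp2.
C4 — 3 σ bonds, plus one π bond. Steric number 3, so sp2.
C5: 4 σ bonds — 4 electron domains, sp3.
C6 is sp3: 4 σ bonds, 4 electron-density regions.
C7 is sp: 2 σ bonds, plus two π bonds, 2 electron-density regions.
C8 is sp: 2 σ bonds, plus two π bonds, 2 electron-density regions.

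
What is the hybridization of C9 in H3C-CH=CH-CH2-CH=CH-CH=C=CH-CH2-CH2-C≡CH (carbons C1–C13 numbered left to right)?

sp^2

C9 is sp2: 3 σ bonds, plus one π bond, 3 electron-density regions.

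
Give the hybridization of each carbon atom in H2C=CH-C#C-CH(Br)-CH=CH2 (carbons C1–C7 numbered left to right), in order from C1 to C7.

C1: 3 σ bonds, plus one π bond; 3 regions of electron density → sp2.
C2 is sp2: 3 σ bonds, plus one π bond, 3 electron-density regions.
C3 has 2 σ bonds, plus two π bonds: steric number 2 → sp.
C4: 2 σ bonds, plus two π bonds; 2 regions of electron density → sp.
C5: 4 σ bonds — 4 electron domains, sp3.
C6 (3 σ bonds, plus one π bond) has steric number 3: sp2.
C7 — 3 σ bonds, plus one π bond. Steric number 3, so sp2.

C1 sp2, C2 sp2, C3 sp, C4 sp, C5 sp3, C6 sp2, C7 sp2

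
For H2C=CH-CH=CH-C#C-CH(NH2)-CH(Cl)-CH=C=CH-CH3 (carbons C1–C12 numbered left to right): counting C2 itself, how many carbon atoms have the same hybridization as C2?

C2 is sp2 (one π bond).
C1: sp2 ✓
C2: sp2 ✓
C3: sp2 ✓
C4: sp2 ✓
C5: sp
C6: sp
C7: sp3
C8: sp3
C9: sp2 ✓
C10: sp
C11: sp2 ✓
C12: sp3
6 carbons are sp2.

6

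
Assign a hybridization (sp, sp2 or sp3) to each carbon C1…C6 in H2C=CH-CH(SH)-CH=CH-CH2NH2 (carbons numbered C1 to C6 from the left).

C1: 3 σ bonds, plus one π bond; 3 regions of electron density → sp2.
C2 has 3 σ bonds, plus one π bond: steric number 3 → sp2.
C3 has 4 σ bonds: steric number 4 → sp3.
C4: 3 σ bonds, plus one π bond; 3 regions of electron density → sp2.
C5 (3 σ bonds, plus one π bond) has steric number 3: sp2.
C6: 4 σ bonds; 4 regions of electron density → sp3.

C1 sp2, C2 sp2, C3 sp3, C4 sp2, C5 sp2, C6 sp3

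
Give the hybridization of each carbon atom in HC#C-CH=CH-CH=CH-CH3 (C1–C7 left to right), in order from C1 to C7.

C1 has 2 σ bonds, plus two π bonds: steric number 2 → sp.
C2 is sp: 2 σ bonds, plus two π bonds, 2 electron-density regions.
C3: 3 σ bonds, plus one π bond — 3 electron domains, sp2.
C4 (3 σ bonds, plus one π bond) has steric number 3: sp2.
C5 has 3 σ bonds, plus one π bond: steric number 3 → sp2.
C6 (3 σ bonds, plus one π bond) has steric number 3: sp2.
C7 carries 4 σ bonds, giving a steric number of 4, so it is sp3.

C1 sp, C2 sp, C3 sp2, C4 sp2, C5 sp2, C6 sp2, C7 sp3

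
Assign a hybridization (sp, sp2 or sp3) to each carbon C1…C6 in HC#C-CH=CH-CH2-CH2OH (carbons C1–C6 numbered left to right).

C1 sp, C2 sp, C3 sp2, C4 sp2, C5 sp3, C6 sp3

C1 (2 σ bonds, plus two π bonds) has steric number 2: sp.
C2 (2 σ bonds, plus two π bonds) has steric number 2: sp.
C3 has 3 σ bonds, plus one π bond: steric number 3 → sp2.
C4 is sp2: 3 σ bonds, plus one π bond, 3 electron-density regions.
C5: 4 σ bonds; 4 regions of electron density → sp3.
C6 has 4 σ bonds: steric number 4 → sp3.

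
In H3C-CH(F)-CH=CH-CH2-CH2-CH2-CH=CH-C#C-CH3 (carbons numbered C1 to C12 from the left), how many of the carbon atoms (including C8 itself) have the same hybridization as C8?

4

C8 is sp2 (one π bond).
C1: sp3
C2: sp3
C3: sp2 ✓
C4: sp2 ✓
C5: sp3
C6: sp3
C7: sp3
C8: sp2 ✓
C9: sp2 ✓
C10: sp
C11: sp
C12: sp3
4 carbons are sp2.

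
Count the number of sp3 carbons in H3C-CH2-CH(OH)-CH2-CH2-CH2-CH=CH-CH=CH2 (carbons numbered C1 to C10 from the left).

C1: sp3 ✓
C2: sp3 ✓
C3: sp3 ✓
C4: sp3 ✓
C5: sp3 ✓
C6: sp3 ✓
C7: sp2
C8: sp2
C9: sp2
C10: sp2
C1, C2, C3, C4, C5, C6 → 6 sp3 carbons.

6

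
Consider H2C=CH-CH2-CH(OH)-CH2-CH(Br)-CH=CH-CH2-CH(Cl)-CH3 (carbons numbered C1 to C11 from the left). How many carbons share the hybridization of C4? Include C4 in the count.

C4 is sp3 (only σ bonds).
C1: sp2
C2: sp2
C3: sp3 ✓
C4: sp3 ✓
C5: sp3 ✓
C6: sp3 ✓
C7: sp2
C8: sp2
C9: sp3 ✓
C10: sp3 ✓
C11: sp3 ✓
7 carbons are sp3.

7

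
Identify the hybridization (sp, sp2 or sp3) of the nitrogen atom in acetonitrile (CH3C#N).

sp

N has one σ bond and one lone pair: steric number 2 → sp.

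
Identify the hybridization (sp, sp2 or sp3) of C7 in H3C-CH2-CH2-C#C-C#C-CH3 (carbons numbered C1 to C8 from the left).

C7: 2 σ bonds, plus two π bonds — 2 electron domains, sp.

sp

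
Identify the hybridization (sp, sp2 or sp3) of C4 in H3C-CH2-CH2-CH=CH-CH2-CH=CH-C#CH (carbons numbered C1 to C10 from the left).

C4 — 3 σ bonds, plus one π bond. Steric number 3, so sp2.

sp^2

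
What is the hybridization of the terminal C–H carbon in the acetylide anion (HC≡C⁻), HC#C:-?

The terminal C–H carbon has 2 σ bonds, plus two π bonds: steric number 2 → sp.

sp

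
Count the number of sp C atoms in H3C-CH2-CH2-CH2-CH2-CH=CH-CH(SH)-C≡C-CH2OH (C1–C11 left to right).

C1: sp3
C2: sp3
C3: sp3
C4: sp3
C5: sp3
C6: sp2
C7: sp2
C8: sp3
C9: sp ✓
C10: sp ✓
C11: sp3
C9, C10 → 2 sp carbons.

2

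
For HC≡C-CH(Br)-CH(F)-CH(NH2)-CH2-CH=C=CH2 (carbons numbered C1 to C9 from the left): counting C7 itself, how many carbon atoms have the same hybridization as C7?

2

C7 is sp2 (one π bond).
C1: sp
C2: sp
C3: sp3
C4: sp3
C5: sp3
C6: sp3
C7: sp2 ✓
C8: sp
C9: sp2 ✓
2 carbons are sp2.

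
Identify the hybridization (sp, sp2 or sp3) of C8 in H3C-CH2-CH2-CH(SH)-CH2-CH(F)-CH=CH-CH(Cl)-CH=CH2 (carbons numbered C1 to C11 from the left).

sp²

C8: 3 σ bonds, plus one π bond; 3 regions of electron density → sp2.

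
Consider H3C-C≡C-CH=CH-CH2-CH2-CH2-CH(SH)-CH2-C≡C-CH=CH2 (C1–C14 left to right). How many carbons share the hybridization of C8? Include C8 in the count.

6

C8 is sp3 (only σ bonds).
C1: sp3 ✓
C2: sp
C3: sp
C4: sp2
C5: sp2
C6: sp3 ✓
C7: sp3 ✓
C8: sp3 ✓
C9: sp3 ✓
C10: sp3 ✓
C11: sp
C12: sp
C13: sp2
C14: sp2
6 carbons are sp3.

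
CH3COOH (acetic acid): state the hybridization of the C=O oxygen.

The C=O oxygen: 1 σ bond and 2 lone pairs, plus one π bond; 3 regions of electron density → sp2.

sp^2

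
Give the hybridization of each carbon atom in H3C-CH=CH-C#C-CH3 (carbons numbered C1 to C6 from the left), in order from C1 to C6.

C1 sp3, C2 sp2, C3 sp2, C4 sp, C5 sp, C6 sp3

C1: 4 σ bonds — 4 electron domains, sp3.
C2: 3 σ bonds, plus one π bond — 3 electron domains, sp2.
C3: 3 σ bonds, plus one π bond — 3 electron domains, sp2.
C4: 2 σ bonds, plus two π bonds; 2 regions of electron density → sp.
C5: 2 σ bonds, plus two π bonds; 2 regions of electron density → sp.
C6 carries 4 σ bonds, giving a steric number of 4, so it is sp3.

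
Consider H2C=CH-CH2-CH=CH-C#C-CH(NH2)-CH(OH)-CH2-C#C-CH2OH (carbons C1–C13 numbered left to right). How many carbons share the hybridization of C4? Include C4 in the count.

4

C4 is sp2 (one π bond).
C1: sp2 ✓
C2: sp2 ✓
C3: sp3
C4: sp2 ✓
C5: sp2 ✓
C6: sp
C7: sp
C8: sp3
C9: sp3
C10: sp3
C11: sp
C12: sp
C13: sp3
4 carbons are sp2.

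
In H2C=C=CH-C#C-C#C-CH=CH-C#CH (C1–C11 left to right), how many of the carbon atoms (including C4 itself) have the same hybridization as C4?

C4 is sp (two π bonds).
C1: sp2
C2: sp ✓
C3: sp2
C4: sp ✓
C5: sp ✓
C6: sp ✓
C7: sp ✓
C8: sp2
C9: sp2
C10: sp ✓
C11: sp ✓
7 carbons are sp.

7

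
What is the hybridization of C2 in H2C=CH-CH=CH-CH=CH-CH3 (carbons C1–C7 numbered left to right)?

C2 has 3 σ bonds, plus one π bond: steric number 3 → sp2.

sp²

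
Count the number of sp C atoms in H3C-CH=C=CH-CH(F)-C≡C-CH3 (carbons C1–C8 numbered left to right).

C1: sp3
C2: sp2
C3: sp ✓
C4: sp2
C5: sp3
C6: sp ✓
C7: sp ✓
C8: sp3
C3, C6, C7 → 3 sp carbons.

3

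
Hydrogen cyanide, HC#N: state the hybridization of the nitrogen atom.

The nitrogen atom carries 1 σ bond and 1 lone pair, plus two π bonds, giving a steric number of 2, so it is sp.

sp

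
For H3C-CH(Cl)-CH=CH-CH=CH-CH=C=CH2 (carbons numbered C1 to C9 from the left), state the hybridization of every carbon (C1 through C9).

C1 has 4 σ bonds: steric number 4 → sp3.
C2: 4 σ bonds — 4 electron domains, sp3.
C3 (3 σ bonds, plus one π bond) has steric number 3: sp2.
C4 carries 3 σ bonds, plus one π bond, giving a steric number of 3, so it is sp2.
C5 carries 3 σ bonds, plus one π bond, giving a steric number of 3, so it is sp2.
C6 carries 3 σ bonds, plus one π bond, giving a steric number of 3, so it is sp2.
C7 (3 σ bonds, plus one π bond) has steric number 3: sp2.
C8 (2 σ bonds, plus two π bonds) has steric number 2: sp.
C9 (3 σ bonds, plus one π bond) has steric number 3: sp2.

C1 sp3, C2 sp3, C3 sp2, C4 sp2, C5 sp2, C6 sp2, C7 sp2, C8 sp, C9 sp2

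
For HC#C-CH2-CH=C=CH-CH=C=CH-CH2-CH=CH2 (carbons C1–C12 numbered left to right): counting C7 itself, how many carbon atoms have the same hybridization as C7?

C7 is sp2 (one π bond).
C1: sp
C2: sp
C3: sp3
C4: sp2 ✓
C5: sp
C6: sp2 ✓
C7: sp2 ✓
C8: sp
C9: sp2 ✓
C10: sp3
C11: sp2 ✓
C12: sp2 ✓
6 carbons are sp2.

6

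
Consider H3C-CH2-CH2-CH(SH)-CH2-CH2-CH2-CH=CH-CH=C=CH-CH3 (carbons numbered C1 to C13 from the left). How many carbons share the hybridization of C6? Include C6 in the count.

C6 is sp3 (only σ bonds).
C1: sp3 ✓
C2: sp3 ✓
C3: sp3 ✓
C4: sp3 ✓
C5: sp3 ✓
C6: sp3 ✓
C7: sp3 ✓
C8: sp2
C9: sp2
C10: sp2
C11: sp
C12: sp2
C13: sp3 ✓
8 carbons are sp3.

8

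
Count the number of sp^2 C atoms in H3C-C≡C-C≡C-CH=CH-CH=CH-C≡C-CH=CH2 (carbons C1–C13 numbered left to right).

C1: sp3
C2: sp
C3: sp
C4: sp
C5: sp
C6: sp2 ✓
C7: sp2 ✓
C8: sp2 ✓
C9: sp2 ✓
C10: sp
C11: sp
C12: sp2 ✓
C13: sp2 ✓
C6, C7, C8, C9, C12, C13 → 6 sp2 carbons.

6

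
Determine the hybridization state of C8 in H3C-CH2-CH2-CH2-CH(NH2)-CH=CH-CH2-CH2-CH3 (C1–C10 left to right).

sp3

C8 is sp3: 4 σ bonds, 4 electron-density regions.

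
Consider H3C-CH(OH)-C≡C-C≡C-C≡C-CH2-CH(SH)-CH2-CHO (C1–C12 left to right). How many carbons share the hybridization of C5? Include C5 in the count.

6

C5 is sp (two π bonds).
C1: sp3
C2: sp3
C3: sp ✓
C4: sp ✓
C5: sp ✓
C6: sp ✓
C7: sp ✓
C8: sp ✓
C9: sp3
C10: sp3
C11: sp3
C12: sp2
6 carbons are sp.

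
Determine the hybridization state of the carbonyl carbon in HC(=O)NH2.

The carbonyl carbon — 3 σ bonds, plus one π bond. Steric number 3, so sp2.

sp2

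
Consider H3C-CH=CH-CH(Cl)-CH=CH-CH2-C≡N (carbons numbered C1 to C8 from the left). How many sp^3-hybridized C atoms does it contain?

C1: sp3 ✓
C2: sp2
C3: sp2
C4: sp3 ✓
C5: sp2
C6: sp2
C7: sp3 ✓
C8: sp
C1, C4, C7 → 3 sp3 carbons.

3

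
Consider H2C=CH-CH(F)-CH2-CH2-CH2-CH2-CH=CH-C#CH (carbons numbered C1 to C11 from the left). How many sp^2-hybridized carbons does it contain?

C1: sp2 ✓
C2: sp2 ✓
C3: sp3
C4: sp3
C5: sp3
C6: sp3
C7: sp3
C8: sp2 ✓
C9: sp2 ✓
C10: sp
C11: sp
C1, C2, C8, C9 → 4 sp2 carbons.

4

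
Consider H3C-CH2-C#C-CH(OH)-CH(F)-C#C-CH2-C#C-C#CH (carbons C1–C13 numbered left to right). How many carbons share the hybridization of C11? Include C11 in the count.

C11 is sp (two π bonds).
C1: sp3
C2: sp3
C3: sp ✓
C4: sp ✓
C5: sp3
C6: sp3
C7: sp ✓
C8: sp ✓
C9: sp3
C10: sp ✓
C11: sp ✓
C12: sp ✓
C13: sp ✓
8 carbons are sp.

8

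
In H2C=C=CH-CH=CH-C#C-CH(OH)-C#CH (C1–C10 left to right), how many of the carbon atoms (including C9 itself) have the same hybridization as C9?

5

C9 is sp (two π bonds).
C1: sp2
C2: sp ✓
C3: sp2
C4: sp2
C5: sp2
C6: sp ✓
C7: sp ✓
C8: sp3
C9: sp ✓
C10: sp ✓
5 carbons are sp.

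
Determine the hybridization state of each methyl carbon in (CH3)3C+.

Each methyl carbon (4 σ bonds) has steric number 4: sp3.

sp³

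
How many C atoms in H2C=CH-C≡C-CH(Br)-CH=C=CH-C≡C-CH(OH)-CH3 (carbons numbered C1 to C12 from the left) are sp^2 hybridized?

4

C1: sp2 ✓
C2: sp2 ✓
C3: sp
C4: sp
C5: sp3
C6: sp2 ✓
C7: sp
C8: sp2 ✓
C9: sp
C10: sp
C11: sp3
C12: sp3
C1, C2, C6, C8 → 4 sp2 carbons.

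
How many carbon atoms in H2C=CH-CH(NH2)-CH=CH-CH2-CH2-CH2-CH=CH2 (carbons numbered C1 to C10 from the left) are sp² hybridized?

C1: sp2 ✓
C2: sp2 ✓
C3: sp3
C4: sp2 ✓
C5: sp2 ✓
C6: sp3
C7: sp3
C8: sp3
C9: sp2 ✓
C10: sp2 ✓
C1, C2, C4, C5, C9, C10 → 6 sp2 carbons.

6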